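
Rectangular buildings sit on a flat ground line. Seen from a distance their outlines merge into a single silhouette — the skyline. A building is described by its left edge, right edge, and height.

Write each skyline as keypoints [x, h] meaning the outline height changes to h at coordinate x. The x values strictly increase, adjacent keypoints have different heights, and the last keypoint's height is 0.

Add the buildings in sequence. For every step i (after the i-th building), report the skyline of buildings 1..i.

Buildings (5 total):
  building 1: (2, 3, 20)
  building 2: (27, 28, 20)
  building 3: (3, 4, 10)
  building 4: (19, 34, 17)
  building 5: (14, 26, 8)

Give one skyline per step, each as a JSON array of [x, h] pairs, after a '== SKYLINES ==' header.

== SKYLINES ==
[[2,20],[3,0]]
[[2,20],[3,0],[27,20],[28,0]]
[[2,20],[3,10],[4,0],[27,20],[28,0]]
[[2,20],[3,10],[4,0],[19,17],[27,20],[28,17],[34,0]]
[[2,20],[3,10],[4,0],[14,8],[19,17],[27,20],[28,17],[34,0]]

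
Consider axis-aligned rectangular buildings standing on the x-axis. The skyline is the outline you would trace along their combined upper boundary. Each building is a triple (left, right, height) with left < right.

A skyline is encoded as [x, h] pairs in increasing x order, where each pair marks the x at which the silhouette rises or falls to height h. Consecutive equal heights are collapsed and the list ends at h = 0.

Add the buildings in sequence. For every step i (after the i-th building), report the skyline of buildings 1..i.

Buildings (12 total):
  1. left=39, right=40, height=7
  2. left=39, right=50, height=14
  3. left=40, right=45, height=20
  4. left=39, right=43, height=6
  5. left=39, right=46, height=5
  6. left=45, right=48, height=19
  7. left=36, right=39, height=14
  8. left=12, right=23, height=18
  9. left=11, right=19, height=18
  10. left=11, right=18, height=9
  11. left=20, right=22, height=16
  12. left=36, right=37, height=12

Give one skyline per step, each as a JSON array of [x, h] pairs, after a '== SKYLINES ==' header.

== SKYLINES ==
[[39,7],[40,0]]
[[39,14],[50,0]]
[[39,14],[40,20],[45,14],[50,0]]
[[39,14],[40,20],[45,14],[50,0]]
[[39,14],[40,20],[45,14],[50,0]]
[[39,14],[40,20],[45,19],[48,14],[50,0]]
[[36,14],[40,20],[45,19],[48,14],[50,0]]
[[12,18],[23,0],[36,14],[40,20],[45,19],[48,14],[50,0]]
[[11,18],[23,0],[36,14],[40,20],[45,19],[48,14],[50,0]]
[[11,18],[23,0],[36,14],[40,20],[45,19],[48,14],[50,0]]
[[11,18],[23,0],[36,14],[40,20],[45,19],[48,14],[50,0]]
[[11,18],[23,0],[36,14],[40,20],[45,19],[48,14],[50,0]]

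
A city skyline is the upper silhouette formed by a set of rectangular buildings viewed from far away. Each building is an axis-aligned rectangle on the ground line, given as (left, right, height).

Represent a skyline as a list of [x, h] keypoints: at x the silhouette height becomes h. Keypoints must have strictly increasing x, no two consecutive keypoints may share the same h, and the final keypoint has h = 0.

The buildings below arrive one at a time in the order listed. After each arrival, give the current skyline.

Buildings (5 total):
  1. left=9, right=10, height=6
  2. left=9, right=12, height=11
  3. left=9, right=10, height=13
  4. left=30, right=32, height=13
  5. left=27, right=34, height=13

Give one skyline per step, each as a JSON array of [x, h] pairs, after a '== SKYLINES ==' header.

== SKYLINES ==
[[9,6],[10,0]]
[[9,11],[12,0]]
[[9,13],[10,11],[12,0]]
[[9,13],[10,11],[12,0],[30,13],[32,0]]
[[9,13],[10,11],[12,0],[27,13],[34,0]]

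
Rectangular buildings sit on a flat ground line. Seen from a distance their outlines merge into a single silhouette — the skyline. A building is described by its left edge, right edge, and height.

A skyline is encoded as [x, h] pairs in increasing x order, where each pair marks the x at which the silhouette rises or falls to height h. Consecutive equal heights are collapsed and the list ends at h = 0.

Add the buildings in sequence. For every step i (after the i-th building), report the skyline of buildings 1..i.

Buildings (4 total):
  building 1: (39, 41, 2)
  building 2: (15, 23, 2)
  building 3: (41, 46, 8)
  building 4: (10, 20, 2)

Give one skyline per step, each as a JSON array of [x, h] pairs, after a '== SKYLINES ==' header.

== SKYLINES ==
[[39,2],[41,0]]
[[15,2],[23,0],[39,2],[41,0]]
[[15,2],[23,0],[39,2],[41,8],[46,0]]
[[10,2],[23,0],[39,2],[41,8],[46,0]]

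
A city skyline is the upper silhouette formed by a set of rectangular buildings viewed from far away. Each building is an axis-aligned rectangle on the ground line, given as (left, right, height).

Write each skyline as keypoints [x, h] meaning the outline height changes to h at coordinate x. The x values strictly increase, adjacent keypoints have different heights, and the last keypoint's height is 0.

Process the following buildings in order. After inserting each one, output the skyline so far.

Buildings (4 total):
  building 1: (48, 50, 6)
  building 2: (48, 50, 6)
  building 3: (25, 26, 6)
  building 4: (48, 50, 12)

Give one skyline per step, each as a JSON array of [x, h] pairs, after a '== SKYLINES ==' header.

== SKYLINES ==
[[48,6],[50,0]]
[[48,6],[50,0]]
[[25,6],[26,0],[48,6],[50,0]]
[[25,6],[26,0],[48,12],[50,0]]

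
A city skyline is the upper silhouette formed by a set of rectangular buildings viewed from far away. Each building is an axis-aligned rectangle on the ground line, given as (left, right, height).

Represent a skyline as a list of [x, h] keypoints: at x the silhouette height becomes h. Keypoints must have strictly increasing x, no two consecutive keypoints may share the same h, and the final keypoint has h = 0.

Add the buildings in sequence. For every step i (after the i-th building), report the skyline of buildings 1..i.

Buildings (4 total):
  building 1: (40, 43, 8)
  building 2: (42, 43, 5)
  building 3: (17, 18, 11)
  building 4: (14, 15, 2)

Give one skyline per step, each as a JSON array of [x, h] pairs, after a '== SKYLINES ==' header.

== SKYLINES ==
[[40,8],[43,0]]
[[40,8],[43,0]]
[[17,11],[18,0],[40,8],[43,0]]
[[14,2],[15,0],[17,11],[18,0],[40,8],[43,0]]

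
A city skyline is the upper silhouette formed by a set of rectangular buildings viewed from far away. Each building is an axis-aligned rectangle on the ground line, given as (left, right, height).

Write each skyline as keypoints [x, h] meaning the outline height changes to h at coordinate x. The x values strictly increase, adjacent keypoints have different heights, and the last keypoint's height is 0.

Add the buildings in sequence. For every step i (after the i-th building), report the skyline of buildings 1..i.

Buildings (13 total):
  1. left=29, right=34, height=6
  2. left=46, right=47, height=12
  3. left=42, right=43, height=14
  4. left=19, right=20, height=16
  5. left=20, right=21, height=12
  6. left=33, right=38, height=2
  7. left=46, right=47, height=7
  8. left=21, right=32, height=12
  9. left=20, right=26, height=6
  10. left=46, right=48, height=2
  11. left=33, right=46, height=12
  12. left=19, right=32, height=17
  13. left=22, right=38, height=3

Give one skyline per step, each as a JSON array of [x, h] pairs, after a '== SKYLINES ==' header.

== SKYLINES ==
[[29,6],[34,0]]
[[29,6],[34,0],[46,12],[47,0]]
[[29,6],[34,0],[42,14],[43,0],[46,12],[47,0]]
[[19,16],[20,0],[29,6],[34,0],[42,14],[43,0],[46,12],[47,0]]
[[19,16],[20,12],[21,0],[29,6],[34,0],[42,14],[43,0],[46,12],[47,0]]
[[19,16],[20,12],[21,0],[29,6],[34,2],[38,0],[42,14],[43,0],[46,12],[47,0]]
[[19,16],[20,12],[21,0],[29,6],[34,2],[38,0],[42,14],[43,0],[46,12],[47,0]]
[[19,16],[20,12],[32,6],[34,2],[38,0],[42,14],[43,0],[46,12],[47,0]]
[[19,16],[20,12],[32,6],[34,2],[38,0],[42,14],[43,0],[46,12],[47,0]]
[[19,16],[20,12],[32,6],[34,2],[38,0],[42,14],[43,0],[46,12],[47,2],[48,0]]
[[19,16],[20,12],[32,6],[33,12],[42,14],[43,12],[47,2],[48,0]]
[[19,17],[32,6],[33,12],[42,14],[43,12],[47,2],[48,0]]
[[19,17],[32,6],[33,12],[42,14],[43,12],[47,2],[48,0]]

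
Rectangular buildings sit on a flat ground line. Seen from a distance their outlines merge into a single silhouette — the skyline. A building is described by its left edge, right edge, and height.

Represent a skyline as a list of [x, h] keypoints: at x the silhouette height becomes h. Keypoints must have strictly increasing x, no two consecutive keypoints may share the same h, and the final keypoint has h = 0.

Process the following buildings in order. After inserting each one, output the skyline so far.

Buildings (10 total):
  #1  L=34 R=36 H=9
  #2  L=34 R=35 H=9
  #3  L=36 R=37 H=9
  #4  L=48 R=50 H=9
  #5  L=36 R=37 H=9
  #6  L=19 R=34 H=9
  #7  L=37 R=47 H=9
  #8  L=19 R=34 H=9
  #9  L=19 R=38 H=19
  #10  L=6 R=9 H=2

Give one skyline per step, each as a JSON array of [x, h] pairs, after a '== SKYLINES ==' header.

== SKYLINES ==
[[34,9],[36,0]]
[[34,9],[36,0]]
[[34,9],[37,0]]
[[34,9],[37,0],[48,9],[50,0]]
[[34,9],[37,0],[48,9],[50,0]]
[[19,9],[37,0],[48,9],[50,0]]
[[19,9],[47,0],[48,9],[50,0]]
[[19,9],[47,0],[48,9],[50,0]]
[[19,19],[38,9],[47,0],[48,9],[50,0]]
[[6,2],[9,0],[19,19],[38,9],[47,0],[48,9],[50,0]]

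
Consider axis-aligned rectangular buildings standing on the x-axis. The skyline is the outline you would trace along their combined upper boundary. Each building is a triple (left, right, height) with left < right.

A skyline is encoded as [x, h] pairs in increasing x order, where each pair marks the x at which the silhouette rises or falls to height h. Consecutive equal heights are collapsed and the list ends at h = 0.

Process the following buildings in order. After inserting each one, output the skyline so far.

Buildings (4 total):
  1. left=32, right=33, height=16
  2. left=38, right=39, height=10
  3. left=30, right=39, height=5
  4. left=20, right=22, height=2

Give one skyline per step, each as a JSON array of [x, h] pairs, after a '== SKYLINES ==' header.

== SKYLINES ==
[[32,16],[33,0]]
[[32,16],[33,0],[38,10],[39,0]]
[[30,5],[32,16],[33,5],[38,10],[39,0]]
[[20,2],[22,0],[30,5],[32,16],[33,5],[38,10],[39,0]]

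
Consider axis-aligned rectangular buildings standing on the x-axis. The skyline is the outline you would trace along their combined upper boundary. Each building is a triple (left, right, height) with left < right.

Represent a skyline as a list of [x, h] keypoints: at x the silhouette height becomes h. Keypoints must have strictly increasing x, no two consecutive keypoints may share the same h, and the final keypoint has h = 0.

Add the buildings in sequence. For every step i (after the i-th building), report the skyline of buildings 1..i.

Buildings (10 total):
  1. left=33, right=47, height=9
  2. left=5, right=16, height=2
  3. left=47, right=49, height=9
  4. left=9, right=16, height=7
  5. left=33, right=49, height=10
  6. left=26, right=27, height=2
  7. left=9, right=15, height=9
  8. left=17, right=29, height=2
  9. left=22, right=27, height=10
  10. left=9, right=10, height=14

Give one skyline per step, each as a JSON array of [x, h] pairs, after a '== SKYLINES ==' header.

== SKYLINES ==
[[33,9],[47,0]]
[[5,2],[16,0],[33,9],[47,0]]
[[5,2],[16,0],[33,9],[49,0]]
[[5,2],[9,7],[16,0],[33,9],[49,0]]
[[5,2],[9,7],[16,0],[33,10],[49,0]]
[[5,2],[9,7],[16,0],[26,2],[27,0],[33,10],[49,0]]
[[5,2],[9,9],[15,7],[16,0],[26,2],[27,0],[33,10],[49,0]]
[[5,2],[9,9],[15,7],[16,0],[17,2],[29,0],[33,10],[49,0]]
[[5,2],[9,9],[15,7],[16,0],[17,2],[22,10],[27,2],[29,0],[33,10],[49,0]]
[[5,2],[9,14],[10,9],[15,7],[16,0],[17,2],[22,10],[27,2],[29,0],[33,10],[49,0]]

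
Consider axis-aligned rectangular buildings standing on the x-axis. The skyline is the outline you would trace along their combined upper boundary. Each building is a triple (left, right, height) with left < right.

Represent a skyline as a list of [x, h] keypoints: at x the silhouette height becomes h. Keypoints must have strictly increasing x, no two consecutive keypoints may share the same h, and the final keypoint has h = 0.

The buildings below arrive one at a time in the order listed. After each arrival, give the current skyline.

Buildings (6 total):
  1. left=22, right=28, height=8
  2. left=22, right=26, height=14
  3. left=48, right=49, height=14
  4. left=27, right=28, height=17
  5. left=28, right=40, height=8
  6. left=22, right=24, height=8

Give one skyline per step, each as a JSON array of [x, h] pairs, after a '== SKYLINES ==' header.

== SKYLINES ==
[[22,8],[28,0]]
[[22,14],[26,8],[28,0]]
[[22,14],[26,8],[28,0],[48,14],[49,0]]
[[22,14],[26,8],[27,17],[28,0],[48,14],[49,0]]
[[22,14],[26,8],[27,17],[28,8],[40,0],[48,14],[49,0]]
[[22,14],[26,8],[27,17],[28,8],[40,0],[48,14],[49,0]]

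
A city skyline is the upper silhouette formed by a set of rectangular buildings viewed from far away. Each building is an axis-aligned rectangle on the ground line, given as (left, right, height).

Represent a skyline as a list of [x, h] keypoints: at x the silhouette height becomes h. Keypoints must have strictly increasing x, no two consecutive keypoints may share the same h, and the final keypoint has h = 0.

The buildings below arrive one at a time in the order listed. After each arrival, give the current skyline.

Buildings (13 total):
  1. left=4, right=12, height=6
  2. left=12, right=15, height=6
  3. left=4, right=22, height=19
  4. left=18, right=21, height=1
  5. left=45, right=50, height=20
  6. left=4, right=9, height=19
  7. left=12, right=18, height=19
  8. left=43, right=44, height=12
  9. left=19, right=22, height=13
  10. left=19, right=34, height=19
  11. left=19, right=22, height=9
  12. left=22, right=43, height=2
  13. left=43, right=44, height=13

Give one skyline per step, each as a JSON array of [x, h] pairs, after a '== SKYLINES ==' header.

== SKYLINES ==
[[4,6],[12,0]]
[[4,6],[15,0]]
[[4,19],[22,0]]
[[4,19],[22,0]]
[[4,19],[22,0],[45,20],[50,0]]
[[4,19],[22,0],[45,20],[50,0]]
[[4,19],[22,0],[45,20],[50,0]]
[[4,19],[22,0],[43,12],[44,0],[45,20],[50,0]]
[[4,19],[22,0],[43,12],[44,0],[45,20],[50,0]]
[[4,19],[34,0],[43,12],[44,0],[45,20],[50,0]]
[[4,19],[34,0],[43,12],[44,0],[45,20],[50,0]]
[[4,19],[34,2],[43,12],[44,0],[45,20],[50,0]]
[[4,19],[34,2],[43,13],[44,0],[45,20],[50,0]]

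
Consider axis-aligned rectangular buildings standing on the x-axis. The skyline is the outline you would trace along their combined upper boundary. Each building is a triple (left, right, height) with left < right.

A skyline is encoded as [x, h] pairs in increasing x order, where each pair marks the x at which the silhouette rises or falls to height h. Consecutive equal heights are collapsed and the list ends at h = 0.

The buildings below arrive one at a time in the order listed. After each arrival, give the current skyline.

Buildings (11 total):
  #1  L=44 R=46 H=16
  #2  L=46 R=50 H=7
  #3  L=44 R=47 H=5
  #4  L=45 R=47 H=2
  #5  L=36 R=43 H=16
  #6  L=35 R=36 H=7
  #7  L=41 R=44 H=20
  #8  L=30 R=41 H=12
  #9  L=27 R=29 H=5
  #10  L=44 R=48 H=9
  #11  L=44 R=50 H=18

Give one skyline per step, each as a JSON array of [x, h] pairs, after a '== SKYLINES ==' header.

== SKYLINES ==
[[44,16],[46,0]]
[[44,16],[46,7],[50,0]]
[[44,16],[46,7],[50,0]]
[[44,16],[46,7],[50,0]]
[[36,16],[43,0],[44,16],[46,7],[50,0]]
[[35,7],[36,16],[43,0],[44,16],[46,7],[50,0]]
[[35,7],[36,16],[41,20],[44,16],[46,7],[50,0]]
[[30,12],[36,16],[41,20],[44,16],[46,7],[50,0]]
[[27,5],[29,0],[30,12],[36,16],[41,20],[44,16],[46,7],[50,0]]
[[27,5],[29,0],[30,12],[36,16],[41,20],[44,16],[46,9],[48,7],[50,0]]
[[27,5],[29,0],[30,12],[36,16],[41,20],[44,18],[50,0]]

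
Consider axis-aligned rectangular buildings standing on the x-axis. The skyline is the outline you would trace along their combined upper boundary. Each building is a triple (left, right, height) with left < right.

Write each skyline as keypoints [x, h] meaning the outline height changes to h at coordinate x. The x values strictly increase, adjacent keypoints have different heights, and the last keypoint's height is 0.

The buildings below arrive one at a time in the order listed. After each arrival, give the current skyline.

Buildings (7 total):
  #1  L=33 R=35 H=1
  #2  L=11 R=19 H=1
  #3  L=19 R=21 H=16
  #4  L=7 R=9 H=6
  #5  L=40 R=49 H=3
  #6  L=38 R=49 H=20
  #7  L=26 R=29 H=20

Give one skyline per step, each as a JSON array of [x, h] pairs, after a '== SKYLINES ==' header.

== SKYLINES ==
[[33,1],[35,0]]
[[11,1],[19,0],[33,1],[35,0]]
[[11,1],[19,16],[21,0],[33,1],[35,0]]
[[7,6],[9,0],[11,1],[19,16],[21,0],[33,1],[35,0]]
[[7,6],[9,0],[11,1],[19,16],[21,0],[33,1],[35,0],[40,3],[49,0]]
[[7,6],[9,0],[11,1],[19,16],[21,0],[33,1],[35,0],[38,20],[49,0]]
[[7,6],[9,0],[11,1],[19,16],[21,0],[26,20],[29,0],[33,1],[35,0],[38,20],[49,0]]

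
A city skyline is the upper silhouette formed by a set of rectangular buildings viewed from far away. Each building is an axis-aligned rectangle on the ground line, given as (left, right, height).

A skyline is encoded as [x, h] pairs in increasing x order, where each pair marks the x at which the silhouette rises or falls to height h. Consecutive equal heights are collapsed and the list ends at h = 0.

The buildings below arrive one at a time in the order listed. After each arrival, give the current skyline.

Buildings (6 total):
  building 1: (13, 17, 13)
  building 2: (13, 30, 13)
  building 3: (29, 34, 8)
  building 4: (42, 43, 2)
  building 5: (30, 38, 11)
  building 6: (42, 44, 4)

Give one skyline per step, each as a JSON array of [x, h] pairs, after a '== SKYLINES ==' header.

== SKYLINES ==
[[13,13],[17,0]]
[[13,13],[30,0]]
[[13,13],[30,8],[34,0]]
[[13,13],[30,8],[34,0],[42,2],[43,0]]
[[13,13],[30,11],[38,0],[42,2],[43,0]]
[[13,13],[30,11],[38,0],[42,4],[44,0]]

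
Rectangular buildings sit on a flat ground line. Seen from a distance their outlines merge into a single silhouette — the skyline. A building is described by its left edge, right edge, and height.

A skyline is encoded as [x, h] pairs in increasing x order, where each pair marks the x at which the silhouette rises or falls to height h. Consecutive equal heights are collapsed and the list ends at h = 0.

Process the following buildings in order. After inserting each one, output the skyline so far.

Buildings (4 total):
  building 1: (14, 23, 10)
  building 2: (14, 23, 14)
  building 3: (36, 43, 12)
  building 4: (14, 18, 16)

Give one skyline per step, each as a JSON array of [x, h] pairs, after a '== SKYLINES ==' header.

== SKYLINES ==
[[14,10],[23,0]]
[[14,14],[23,0]]
[[14,14],[23,0],[36,12],[43,0]]
[[14,16],[18,14],[23,0],[36,12],[43,0]]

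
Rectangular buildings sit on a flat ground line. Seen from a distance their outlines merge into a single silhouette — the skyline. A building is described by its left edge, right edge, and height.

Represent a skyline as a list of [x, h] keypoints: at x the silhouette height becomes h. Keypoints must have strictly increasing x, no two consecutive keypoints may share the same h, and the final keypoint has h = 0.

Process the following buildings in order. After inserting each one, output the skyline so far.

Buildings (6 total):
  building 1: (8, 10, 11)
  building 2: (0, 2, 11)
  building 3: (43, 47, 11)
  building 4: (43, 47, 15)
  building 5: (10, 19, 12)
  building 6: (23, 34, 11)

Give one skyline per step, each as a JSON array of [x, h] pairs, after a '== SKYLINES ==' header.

== SKYLINES ==
[[8,11],[10,0]]
[[0,11],[2,0],[8,11],[10,0]]
[[0,11],[2,0],[8,11],[10,0],[43,11],[47,0]]
[[0,11],[2,0],[8,11],[10,0],[43,15],[47,0]]
[[0,11],[2,0],[8,11],[10,12],[19,0],[43,15],[47,0]]
[[0,11],[2,0],[8,11],[10,12],[19,0],[23,11],[34,0],[43,15],[47,0]]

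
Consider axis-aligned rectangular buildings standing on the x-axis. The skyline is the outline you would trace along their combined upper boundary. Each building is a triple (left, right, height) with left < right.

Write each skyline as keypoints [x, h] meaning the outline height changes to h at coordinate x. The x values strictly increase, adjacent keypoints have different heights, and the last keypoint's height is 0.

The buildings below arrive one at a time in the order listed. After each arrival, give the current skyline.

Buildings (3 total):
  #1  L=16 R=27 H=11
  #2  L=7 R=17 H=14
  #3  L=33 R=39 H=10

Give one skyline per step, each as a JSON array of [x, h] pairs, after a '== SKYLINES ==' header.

== SKYLINES ==
[[16,11],[27,0]]
[[7,14],[17,11],[27,0]]
[[7,14],[17,11],[27,0],[33,10],[39,0]]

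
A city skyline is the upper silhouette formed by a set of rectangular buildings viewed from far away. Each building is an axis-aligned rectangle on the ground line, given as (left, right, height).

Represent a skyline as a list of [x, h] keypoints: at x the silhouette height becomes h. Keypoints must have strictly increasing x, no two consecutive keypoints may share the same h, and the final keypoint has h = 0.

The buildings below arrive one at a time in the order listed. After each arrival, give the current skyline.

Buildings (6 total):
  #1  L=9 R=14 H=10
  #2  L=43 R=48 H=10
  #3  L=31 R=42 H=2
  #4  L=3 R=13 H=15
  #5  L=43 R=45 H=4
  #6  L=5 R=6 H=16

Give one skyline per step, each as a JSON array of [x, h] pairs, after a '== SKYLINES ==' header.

== SKYLINES ==
[[9,10],[14,0]]
[[9,10],[14,0],[43,10],[48,0]]
[[9,10],[14,0],[31,2],[42,0],[43,10],[48,0]]
[[3,15],[13,10],[14,0],[31,2],[42,0],[43,10],[48,0]]
[[3,15],[13,10],[14,0],[31,2],[42,0],[43,10],[48,0]]
[[3,15],[5,16],[6,15],[13,10],[14,0],[31,2],[42,0],[43,10],[48,0]]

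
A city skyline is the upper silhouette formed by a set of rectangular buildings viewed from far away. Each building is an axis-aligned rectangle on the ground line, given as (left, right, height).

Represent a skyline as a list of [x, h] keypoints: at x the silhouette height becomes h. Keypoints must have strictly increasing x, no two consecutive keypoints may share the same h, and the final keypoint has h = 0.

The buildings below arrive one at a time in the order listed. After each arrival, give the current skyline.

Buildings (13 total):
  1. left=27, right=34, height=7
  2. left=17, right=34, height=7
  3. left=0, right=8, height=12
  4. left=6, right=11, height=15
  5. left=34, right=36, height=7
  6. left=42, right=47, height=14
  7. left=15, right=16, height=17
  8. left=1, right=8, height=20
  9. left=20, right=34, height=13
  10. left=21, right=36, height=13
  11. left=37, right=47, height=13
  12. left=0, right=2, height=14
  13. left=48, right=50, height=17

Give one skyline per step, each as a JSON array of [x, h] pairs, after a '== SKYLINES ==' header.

== SKYLINES ==
[[27,7],[34,0]]
[[17,7],[34,0]]
[[0,12],[8,0],[17,7],[34,0]]
[[0,12],[6,15],[11,0],[17,7],[34,0]]
[[0,12],[6,15],[11,0],[17,7],[36,0]]
[[0,12],[6,15],[11,0],[17,7],[36,0],[42,14],[47,0]]
[[0,12],[6,15],[11,0],[15,17],[16,0],[17,7],[36,0],[42,14],[47,0]]
[[0,12],[1,20],[8,15],[11,0],[15,17],[16,0],[17,7],[36,0],[42,14],[47,0]]
[[0,12],[1,20],[8,15],[11,0],[15,17],[16,0],[17,7],[20,13],[34,7],[36,0],[42,14],[47,0]]
[[0,12],[1,20],[8,15],[11,0],[15,17],[16,0],[17,7],[20,13],[36,0],[42,14],[47,0]]
[[0,12],[1,20],[8,15],[11,0],[15,17],[16,0],[17,7],[20,13],[36,0],[37,13],[42,14],[47,0]]
[[0,14],[1,20],[8,15],[11,0],[15,17],[16,0],[17,7],[20,13],[36,0],[37,13],[42,14],[47,0]]
[[0,14],[1,20],[8,15],[11,0],[15,17],[16,0],[17,7],[20,13],[36,0],[37,13],[42,14],[47,0],[48,17],[50,0]]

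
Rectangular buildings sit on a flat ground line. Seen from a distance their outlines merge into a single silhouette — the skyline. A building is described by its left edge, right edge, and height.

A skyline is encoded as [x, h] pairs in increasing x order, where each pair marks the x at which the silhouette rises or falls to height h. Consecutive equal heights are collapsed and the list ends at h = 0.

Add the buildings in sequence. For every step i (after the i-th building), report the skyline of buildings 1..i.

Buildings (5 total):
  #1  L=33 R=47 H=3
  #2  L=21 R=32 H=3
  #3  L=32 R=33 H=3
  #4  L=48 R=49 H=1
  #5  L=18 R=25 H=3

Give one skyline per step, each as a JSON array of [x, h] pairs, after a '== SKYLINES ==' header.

== SKYLINES ==
[[33,3],[47,0]]
[[21,3],[32,0],[33,3],[47,0]]
[[21,3],[47,0]]
[[21,3],[47,0],[48,1],[49,0]]
[[18,3],[47,0],[48,1],[49,0]]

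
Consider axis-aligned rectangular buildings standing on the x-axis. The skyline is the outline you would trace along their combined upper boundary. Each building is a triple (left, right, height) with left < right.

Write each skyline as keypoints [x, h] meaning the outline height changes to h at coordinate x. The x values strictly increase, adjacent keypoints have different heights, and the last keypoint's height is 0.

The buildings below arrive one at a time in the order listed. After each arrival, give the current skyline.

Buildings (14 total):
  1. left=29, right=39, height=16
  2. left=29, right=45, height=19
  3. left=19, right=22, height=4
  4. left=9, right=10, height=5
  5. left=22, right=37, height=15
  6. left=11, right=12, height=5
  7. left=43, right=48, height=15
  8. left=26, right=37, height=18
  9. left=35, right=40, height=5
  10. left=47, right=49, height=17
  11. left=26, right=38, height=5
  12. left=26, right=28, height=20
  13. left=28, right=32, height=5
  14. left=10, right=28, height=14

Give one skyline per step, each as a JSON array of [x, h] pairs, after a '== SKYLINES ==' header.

== SKYLINES ==
[[29,16],[39,0]]
[[29,19],[45,0]]
[[19,4],[22,0],[29,19],[45,0]]
[[9,5],[10,0],[19,4],[22,0],[29,19],[45,0]]
[[9,5],[10,0],[19,4],[22,15],[29,19],[45,0]]
[[9,5],[10,0],[11,5],[12,0],[19,4],[22,15],[29,19],[45,0]]
[[9,5],[10,0],[11,5],[12,0],[19,4],[22,15],[29,19],[45,15],[48,0]]
[[9,5],[10,0],[11,5],[12,0],[19,4],[22,15],[26,18],[29,19],[45,15],[48,0]]
[[9,5],[10,0],[11,5],[12,0],[19,4],[22,15],[26,18],[29,19],[45,15],[48,0]]
[[9,5],[10,0],[11,5],[12,0],[19,4],[22,15],[26,18],[29,19],[45,15],[47,17],[49,0]]
[[9,5],[10,0],[11,5],[12,0],[19,4],[22,15],[26,18],[29,19],[45,15],[47,17],[49,0]]
[[9,5],[10,0],[11,5],[12,0],[19,4],[22,15],[26,20],[28,18],[29,19],[45,15],[47,17],[49,0]]
[[9,5],[10,0],[11,5],[12,0],[19,4],[22,15],[26,20],[28,18],[29,19],[45,15],[47,17],[49,0]]
[[9,5],[10,14],[22,15],[26,20],[28,18],[29,19],[45,15],[47,17],[49,0]]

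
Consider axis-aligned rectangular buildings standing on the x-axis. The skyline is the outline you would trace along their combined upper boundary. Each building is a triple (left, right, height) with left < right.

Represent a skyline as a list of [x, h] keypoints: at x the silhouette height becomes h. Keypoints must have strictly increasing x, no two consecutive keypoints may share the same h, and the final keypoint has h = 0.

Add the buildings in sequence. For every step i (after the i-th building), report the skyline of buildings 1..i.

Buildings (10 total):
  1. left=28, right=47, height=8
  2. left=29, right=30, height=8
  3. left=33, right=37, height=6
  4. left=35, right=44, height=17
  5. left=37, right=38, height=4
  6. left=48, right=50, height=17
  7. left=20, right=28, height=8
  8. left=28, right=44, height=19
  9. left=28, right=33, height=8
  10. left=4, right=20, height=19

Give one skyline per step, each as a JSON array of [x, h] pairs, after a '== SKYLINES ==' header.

== SKYLINES ==
[[28,8],[47,0]]
[[28,8],[47,0]]
[[28,8],[47,0]]
[[28,8],[35,17],[44,8],[47,0]]
[[28,8],[35,17],[44,8],[47,0]]
[[28,8],[35,17],[44,8],[47,0],[48,17],[50,0]]
[[20,8],[35,17],[44,8],[47,0],[48,17],[50,0]]
[[20,8],[28,19],[44,8],[47,0],[48,17],[50,0]]
[[20,8],[28,19],[44,8],[47,0],[48,17],[50,0]]
[[4,19],[20,8],[28,19],[44,8],[47,0],[48,17],[50,0]]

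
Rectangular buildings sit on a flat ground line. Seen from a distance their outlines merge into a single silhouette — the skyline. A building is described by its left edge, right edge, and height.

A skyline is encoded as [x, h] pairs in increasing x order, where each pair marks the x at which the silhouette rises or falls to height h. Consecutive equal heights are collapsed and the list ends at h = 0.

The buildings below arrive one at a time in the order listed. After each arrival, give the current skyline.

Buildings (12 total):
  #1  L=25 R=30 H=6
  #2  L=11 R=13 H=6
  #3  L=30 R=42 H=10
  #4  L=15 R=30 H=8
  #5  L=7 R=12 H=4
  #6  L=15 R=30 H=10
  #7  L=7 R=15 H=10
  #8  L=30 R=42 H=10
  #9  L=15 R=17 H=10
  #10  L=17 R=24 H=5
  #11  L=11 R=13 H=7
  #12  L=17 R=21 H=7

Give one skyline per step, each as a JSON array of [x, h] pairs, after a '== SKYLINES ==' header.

== SKYLINES ==
[[25,6],[30,0]]
[[11,6],[13,0],[25,6],[30,0]]
[[11,6],[13,0],[25,6],[30,10],[42,0]]
[[11,6],[13,0],[15,8],[30,10],[42,0]]
[[7,4],[11,6],[13,0],[15,8],[30,10],[42,0]]
[[7,4],[11,6],[13,0],[15,10],[42,0]]
[[7,10],[42,0]]
[[7,10],[42,0]]
[[7,10],[42,0]]
[[7,10],[42,0]]
[[7,10],[42,0]]
[[7,10],[42,0]]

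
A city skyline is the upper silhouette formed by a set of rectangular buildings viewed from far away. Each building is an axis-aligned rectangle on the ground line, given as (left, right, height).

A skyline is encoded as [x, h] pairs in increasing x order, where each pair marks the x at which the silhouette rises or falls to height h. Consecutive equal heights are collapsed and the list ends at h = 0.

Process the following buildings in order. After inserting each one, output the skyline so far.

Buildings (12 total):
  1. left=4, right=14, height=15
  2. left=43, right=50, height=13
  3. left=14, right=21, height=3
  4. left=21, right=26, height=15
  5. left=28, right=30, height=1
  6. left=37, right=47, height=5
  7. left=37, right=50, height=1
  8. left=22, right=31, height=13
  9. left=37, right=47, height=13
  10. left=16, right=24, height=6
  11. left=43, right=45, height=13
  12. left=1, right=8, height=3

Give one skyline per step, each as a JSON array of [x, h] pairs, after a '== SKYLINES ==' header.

== SKYLINES ==
[[4,15],[14,0]]
[[4,15],[14,0],[43,13],[50,0]]
[[4,15],[14,3],[21,0],[43,13],[50,0]]
[[4,15],[14,3],[21,15],[26,0],[43,13],[50,0]]
[[4,15],[14,3],[21,15],[26,0],[28,1],[30,0],[43,13],[50,0]]
[[4,15],[14,3],[21,15],[26,0],[28,1],[30,0],[37,5],[43,13],[50,0]]
[[4,15],[14,3],[21,15],[26,0],[28,1],[30,0],[37,5],[43,13],[50,0]]
[[4,15],[14,3],[21,15],[26,13],[31,0],[37,5],[43,13],[50,0]]
[[4,15],[14,3],[21,15],[26,13],[31,0],[37,13],[50,0]]
[[4,15],[14,3],[16,6],[21,15],[26,13],[31,0],[37,13],[50,0]]
[[4,15],[14,3],[16,6],[21,15],[26,13],[31,0],[37,13],[50,0]]
[[1,3],[4,15],[14,3],[16,6],[21,15],[26,13],[31,0],[37,13],[50,0]]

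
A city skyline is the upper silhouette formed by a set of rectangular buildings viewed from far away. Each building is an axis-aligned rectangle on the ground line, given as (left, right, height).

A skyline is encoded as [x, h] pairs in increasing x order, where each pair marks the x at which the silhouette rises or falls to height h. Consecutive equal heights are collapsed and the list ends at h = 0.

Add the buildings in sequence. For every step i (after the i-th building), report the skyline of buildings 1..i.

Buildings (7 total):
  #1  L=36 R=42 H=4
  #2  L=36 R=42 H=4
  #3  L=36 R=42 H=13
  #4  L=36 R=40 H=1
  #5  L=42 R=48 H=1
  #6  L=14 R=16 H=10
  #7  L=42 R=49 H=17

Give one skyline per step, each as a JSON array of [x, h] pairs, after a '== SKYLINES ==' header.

== SKYLINES ==
[[36,4],[42,0]]
[[36,4],[42,0]]
[[36,13],[42,0]]
[[36,13],[42,0]]
[[36,13],[42,1],[48,0]]
[[14,10],[16,0],[36,13],[42,1],[48,0]]
[[14,10],[16,0],[36,13],[42,17],[49,0]]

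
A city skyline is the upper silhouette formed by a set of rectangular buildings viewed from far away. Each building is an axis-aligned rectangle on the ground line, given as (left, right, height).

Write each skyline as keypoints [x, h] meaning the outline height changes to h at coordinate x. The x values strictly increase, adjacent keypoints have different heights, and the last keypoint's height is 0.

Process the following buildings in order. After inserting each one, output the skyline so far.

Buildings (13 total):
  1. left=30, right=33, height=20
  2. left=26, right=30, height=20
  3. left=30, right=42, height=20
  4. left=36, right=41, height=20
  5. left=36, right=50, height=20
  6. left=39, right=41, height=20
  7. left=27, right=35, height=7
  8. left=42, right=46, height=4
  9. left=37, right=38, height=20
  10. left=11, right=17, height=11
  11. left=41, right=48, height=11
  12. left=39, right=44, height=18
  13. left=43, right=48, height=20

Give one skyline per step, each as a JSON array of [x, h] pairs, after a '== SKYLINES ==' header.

== SKYLINES ==
[[30,20],[33,0]]
[[26,20],[33,0]]
[[26,20],[42,0]]
[[26,20],[42,0]]
[[26,20],[50,0]]
[[26,20],[50,0]]
[[26,20],[50,0]]
[[26,20],[50,0]]
[[26,20],[50,0]]
[[11,11],[17,0],[26,20],[50,0]]
[[11,11],[17,0],[26,20],[50,0]]
[[11,11],[17,0],[26,20],[50,0]]
[[11,11],[17,0],[26,20],[50,0]]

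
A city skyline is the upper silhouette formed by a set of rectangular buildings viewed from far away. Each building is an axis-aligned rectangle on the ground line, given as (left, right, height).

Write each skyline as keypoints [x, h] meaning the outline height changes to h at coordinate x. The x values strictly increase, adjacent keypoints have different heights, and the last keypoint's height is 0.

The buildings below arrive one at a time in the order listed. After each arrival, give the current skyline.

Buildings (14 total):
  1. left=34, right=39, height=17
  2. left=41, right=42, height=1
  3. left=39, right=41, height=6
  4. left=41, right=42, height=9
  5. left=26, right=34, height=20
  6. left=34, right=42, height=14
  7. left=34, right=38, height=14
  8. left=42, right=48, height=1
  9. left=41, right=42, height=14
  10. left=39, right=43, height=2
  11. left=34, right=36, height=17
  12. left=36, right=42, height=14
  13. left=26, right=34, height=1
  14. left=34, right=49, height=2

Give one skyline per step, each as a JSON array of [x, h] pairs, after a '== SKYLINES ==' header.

== SKYLINES ==
[[34,17],[39,0]]
[[34,17],[39,0],[41,1],[42,0]]
[[34,17],[39,6],[41,1],[42,0]]
[[34,17],[39,6],[41,9],[42,0]]
[[26,20],[34,17],[39,6],[41,9],[42,0]]
[[26,20],[34,17],[39,14],[42,0]]
[[26,20],[34,17],[39,14],[42,0]]
[[26,20],[34,17],[39,14],[42,1],[48,0]]
[[26,20],[34,17],[39,14],[42,1],[48,0]]
[[26,20],[34,17],[39,14],[42,2],[43,1],[48,0]]
[[26,20],[34,17],[39,14],[42,2],[43,1],[48,0]]
[[26,20],[34,17],[39,14],[42,2],[43,1],[48,0]]
[[26,20],[34,17],[39,14],[42,2],[43,1],[48,0]]
[[26,20],[34,17],[39,14],[42,2],[49,0]]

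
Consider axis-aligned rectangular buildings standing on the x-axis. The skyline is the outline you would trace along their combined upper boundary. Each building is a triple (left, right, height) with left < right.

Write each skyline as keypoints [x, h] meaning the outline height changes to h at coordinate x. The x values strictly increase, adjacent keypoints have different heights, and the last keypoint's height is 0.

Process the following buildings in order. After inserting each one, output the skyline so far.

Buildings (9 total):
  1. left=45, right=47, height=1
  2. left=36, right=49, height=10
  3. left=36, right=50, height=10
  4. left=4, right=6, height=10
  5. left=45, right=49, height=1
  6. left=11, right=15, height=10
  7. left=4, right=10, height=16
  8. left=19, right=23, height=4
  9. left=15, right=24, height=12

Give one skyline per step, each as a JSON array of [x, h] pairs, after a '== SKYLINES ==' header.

== SKYLINES ==
[[45,1],[47,0]]
[[36,10],[49,0]]
[[36,10],[50,0]]
[[4,10],[6,0],[36,10],[50,0]]
[[4,10],[6,0],[36,10],[50,0]]
[[4,10],[6,0],[11,10],[15,0],[36,10],[50,0]]
[[4,16],[10,0],[11,10],[15,0],[36,10],[50,0]]
[[4,16],[10,0],[11,10],[15,0],[19,4],[23,0],[36,10],[50,0]]
[[4,16],[10,0],[11,10],[15,12],[24,0],[36,10],[50,0]]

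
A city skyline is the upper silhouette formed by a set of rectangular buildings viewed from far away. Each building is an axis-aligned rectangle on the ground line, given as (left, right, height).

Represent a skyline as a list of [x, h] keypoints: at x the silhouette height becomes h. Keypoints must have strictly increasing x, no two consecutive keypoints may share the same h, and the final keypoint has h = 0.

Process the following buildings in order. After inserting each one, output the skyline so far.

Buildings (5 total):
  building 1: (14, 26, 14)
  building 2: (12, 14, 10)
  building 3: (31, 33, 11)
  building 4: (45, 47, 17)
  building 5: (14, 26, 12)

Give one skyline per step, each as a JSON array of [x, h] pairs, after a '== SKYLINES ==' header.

== SKYLINES ==
[[14,14],[26,0]]
[[12,10],[14,14],[26,0]]
[[12,10],[14,14],[26,0],[31,11],[33,0]]
[[12,10],[14,14],[26,0],[31,11],[33,0],[45,17],[47,0]]
[[12,10],[14,14],[26,0],[31,11],[33,0],[45,17],[47,0]]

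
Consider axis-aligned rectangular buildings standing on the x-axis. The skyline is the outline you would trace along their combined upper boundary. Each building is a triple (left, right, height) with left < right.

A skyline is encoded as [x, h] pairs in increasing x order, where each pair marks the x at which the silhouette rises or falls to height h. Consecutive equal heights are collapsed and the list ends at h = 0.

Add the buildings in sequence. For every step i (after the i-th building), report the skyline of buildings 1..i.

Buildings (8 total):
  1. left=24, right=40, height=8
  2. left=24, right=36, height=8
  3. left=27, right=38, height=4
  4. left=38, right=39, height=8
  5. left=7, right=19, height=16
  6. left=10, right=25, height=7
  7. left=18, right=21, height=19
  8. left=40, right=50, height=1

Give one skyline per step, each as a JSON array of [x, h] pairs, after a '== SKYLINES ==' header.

== SKYLINES ==
[[24,8],[40,0]]
[[24,8],[40,0]]
[[24,8],[40,0]]
[[24,8],[40,0]]
[[7,16],[19,0],[24,8],[40,0]]
[[7,16],[19,7],[24,8],[40,0]]
[[7,16],[18,19],[21,7],[24,8],[40,0]]
[[7,16],[18,19],[21,7],[24,8],[40,1],[50,0]]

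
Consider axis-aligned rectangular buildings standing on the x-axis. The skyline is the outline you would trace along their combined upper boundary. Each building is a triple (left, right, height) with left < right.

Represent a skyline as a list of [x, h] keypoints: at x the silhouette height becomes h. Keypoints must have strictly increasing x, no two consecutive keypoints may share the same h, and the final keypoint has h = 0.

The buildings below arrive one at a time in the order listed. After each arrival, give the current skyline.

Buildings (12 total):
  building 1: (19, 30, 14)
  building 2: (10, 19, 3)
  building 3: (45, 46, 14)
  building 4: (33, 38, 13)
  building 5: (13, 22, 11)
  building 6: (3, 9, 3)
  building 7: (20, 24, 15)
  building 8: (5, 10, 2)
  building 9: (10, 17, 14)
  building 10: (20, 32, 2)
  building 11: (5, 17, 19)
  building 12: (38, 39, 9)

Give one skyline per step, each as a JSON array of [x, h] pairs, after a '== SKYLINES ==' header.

== SKYLINES ==
[[19,14],[30,0]]
[[10,3],[19,14],[30,0]]
[[10,3],[19,14],[30,0],[45,14],[46,0]]
[[10,3],[19,14],[30,0],[33,13],[38,0],[45,14],[46,0]]
[[10,3],[13,11],[19,14],[30,0],[33,13],[38,0],[45,14],[46,0]]
[[3,3],[9,0],[10,3],[13,11],[19,14],[30,0],[33,13],[38,0],[45,14],[46,0]]
[[3,3],[9,0],[10,3],[13,11],[19,14],[20,15],[24,14],[30,0],[33,13],[38,0],[45,14],[46,0]]
[[3,3],[9,2],[10,3],[13,11],[19,14],[20,15],[24,14],[30,0],[33,13],[38,0],[45,14],[46,0]]
[[3,3],[9,2],[10,14],[17,11],[19,14],[20,15],[24,14],[30,0],[33,13],[38,0],[45,14],[46,0]]
[[3,3],[9,2],[10,14],[17,11],[19,14],[20,15],[24,14],[30,2],[32,0],[33,13],[38,0],[45,14],[46,0]]
[[3,3],[5,19],[17,11],[19,14],[20,15],[24,14],[30,2],[32,0],[33,13],[38,0],[45,14],[46,0]]
[[3,3],[5,19],[17,11],[19,14],[20,15],[24,14],[30,2],[32,0],[33,13],[38,9],[39,0],[45,14],[46,0]]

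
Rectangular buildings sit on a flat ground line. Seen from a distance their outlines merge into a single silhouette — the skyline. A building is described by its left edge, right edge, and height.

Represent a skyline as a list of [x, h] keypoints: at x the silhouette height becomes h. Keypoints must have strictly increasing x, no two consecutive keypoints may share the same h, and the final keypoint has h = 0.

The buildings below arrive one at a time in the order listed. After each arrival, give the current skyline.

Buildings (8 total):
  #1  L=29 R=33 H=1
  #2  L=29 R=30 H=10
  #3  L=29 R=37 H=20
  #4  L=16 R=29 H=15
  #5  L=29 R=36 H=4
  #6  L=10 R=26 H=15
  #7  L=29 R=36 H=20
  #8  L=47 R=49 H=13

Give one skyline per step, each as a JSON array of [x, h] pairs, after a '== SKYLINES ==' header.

== SKYLINES ==
[[29,1],[33,0]]
[[29,10],[30,1],[33,0]]
[[29,20],[37,0]]
[[16,15],[29,20],[37,0]]
[[16,15],[29,20],[37,0]]
[[10,15],[29,20],[37,0]]
[[10,15],[29,20],[37,0]]
[[10,15],[29,20],[37,0],[47,13],[49,0]]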